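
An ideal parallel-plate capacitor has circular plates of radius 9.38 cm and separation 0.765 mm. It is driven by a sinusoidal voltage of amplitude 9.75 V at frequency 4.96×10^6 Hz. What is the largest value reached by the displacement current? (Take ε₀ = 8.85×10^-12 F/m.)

C = ε₀A/d = (8.85×10^-12)(0.02764)/(7.65×10^-4) = 3.198×10^-10 F; ω = 2πf = 3.116×10^7 rad/s.
I_d = C dV/dt, so |I_d|_max = C V₀ ω = (3.198×10^-10)(9.75)(3.116×10^7) = 0.0972 A.

0.0972 A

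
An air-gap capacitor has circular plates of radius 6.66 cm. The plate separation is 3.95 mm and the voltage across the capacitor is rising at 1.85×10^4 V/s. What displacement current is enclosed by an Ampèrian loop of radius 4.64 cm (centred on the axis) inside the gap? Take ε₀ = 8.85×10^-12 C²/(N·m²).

2.80×10^-7 A

I_d = C dV/dt with C = ε₀πR²/d = 3.121×10^-11 F, so I_d = (3.121×10^-11)(1.85×10^4) = 5.774×10^-7 A.
The field is uniform, so I_d,enc = I_d (r/R)² = (5.774×10^-7)(4.64/6.66)² = 2.80×10^-7 A.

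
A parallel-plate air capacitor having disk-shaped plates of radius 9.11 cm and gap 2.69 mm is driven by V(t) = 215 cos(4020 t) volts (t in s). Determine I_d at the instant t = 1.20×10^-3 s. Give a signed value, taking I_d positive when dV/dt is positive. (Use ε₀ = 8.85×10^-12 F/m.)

C = ε₀A/d = (8.85×10^-12)(0.02607)/(2.69×10^-3) = 8.577×10^-11 F. dV/dt = V₀ω·−sin(ωt); at ωt = 4.824 rad this factor is 0.9938.
I_d = C dV/dt = (8.577×10^-11)(215)(4020)(0.9938) = 7.37×10^-5 A.

7.37×10^-5 A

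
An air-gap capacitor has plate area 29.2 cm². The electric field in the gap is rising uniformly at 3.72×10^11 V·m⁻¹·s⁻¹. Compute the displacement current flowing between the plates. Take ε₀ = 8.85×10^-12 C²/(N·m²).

9.61×10^-3 A

The displacement current is ε₀ times dΦ_E/dt = ε₀ A dE/dt = (8.85×10^-12)(2.92×10^-3)(3.72×10^11) = 9.61×10^-3 A.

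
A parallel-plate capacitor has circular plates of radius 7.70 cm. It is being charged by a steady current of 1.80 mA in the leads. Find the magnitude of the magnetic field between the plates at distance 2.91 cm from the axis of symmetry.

1.77×10^-9 T

Between the plates the displacement current equals the wire current: I_d = 1.80 mA = 1.80×10^-3 A.
∮B·dl = μ₀ I_d,enc with I_d,enc = I_d r²/R² = 2.571×10^-4 A; so B = μ₀ I_d,enc/(2πr) = 1.77×10^-9 T.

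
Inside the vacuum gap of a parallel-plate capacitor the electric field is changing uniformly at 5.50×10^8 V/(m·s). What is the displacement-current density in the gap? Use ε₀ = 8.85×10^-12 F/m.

The displacement-current density is ε₀ ∂E/∂t = (8.85×10^-12)(5.50×10^8) = 4.87×10^-3 A/m².

4.87×10^-3 A/m²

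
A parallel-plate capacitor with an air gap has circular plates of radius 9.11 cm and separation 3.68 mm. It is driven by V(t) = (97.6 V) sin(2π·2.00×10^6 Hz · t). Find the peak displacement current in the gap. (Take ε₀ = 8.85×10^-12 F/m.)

0.0769 A

The displacement current equals the conduction current C dV/dt, which peaks at C V₀ ω.
With C = ε₀A/d = (8.85×10^-12)(0.02607)/(3.68×10^-3) = 6.270×10^-11 F and ω = 2πf = 1.257×10^7 rad/s, I_d,max = (6.270×10^-11)(97.6)(1.257×10^7) = 0.0769 A.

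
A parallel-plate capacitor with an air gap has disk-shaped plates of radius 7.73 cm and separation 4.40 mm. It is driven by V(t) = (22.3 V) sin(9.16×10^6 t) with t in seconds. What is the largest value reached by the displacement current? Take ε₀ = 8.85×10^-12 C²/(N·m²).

7.71×10^-3 A

(dE/dt)_max = V₀ω/d = 4.642×10^10 V/(m·s); ω = 9.16×10^6 rad/s.
I_d,max = ε₀ A (dE/dt)_max = (8.85×10^-12)(0.01877)(4.642×10^10) = 7.71×10^-3 A.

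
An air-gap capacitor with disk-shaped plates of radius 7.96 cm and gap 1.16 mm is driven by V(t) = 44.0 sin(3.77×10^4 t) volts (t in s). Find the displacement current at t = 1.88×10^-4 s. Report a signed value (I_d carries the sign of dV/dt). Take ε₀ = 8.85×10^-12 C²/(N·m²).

dE/dt = (V₀ω/d)·cos(ωt) with ωt = 7.0876 rad: (44.0)(3.77×10^4)(0.6935)/(1.16×10^-3) = 9.917×10^8 V/(m·s).
I_d = ε₀ A dE/dt = (8.85×10^-12)(0.01991)(9.917×10^8) = 1.75×10^-4 A.

1.75×10^-4 A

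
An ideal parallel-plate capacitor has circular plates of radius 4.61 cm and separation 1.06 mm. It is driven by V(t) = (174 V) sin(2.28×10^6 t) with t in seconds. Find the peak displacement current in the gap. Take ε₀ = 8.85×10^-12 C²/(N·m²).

0.0221 A

(dE/dt)_max = V₀ω/d = 3.743×10^11 V/(m·s); ω = 2.28×10^6 rad/s.
I_d,max = ε₀ A (dE/dt)_max = (8.85×10^-12)(6.677×10^-3)(3.743×10^11) = 0.0221 A.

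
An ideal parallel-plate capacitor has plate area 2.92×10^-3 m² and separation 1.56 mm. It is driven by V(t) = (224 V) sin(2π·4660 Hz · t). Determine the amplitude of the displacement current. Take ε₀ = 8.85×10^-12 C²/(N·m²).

(dE/dt)_max = V₀ω/d = 4.204×10^9 V/(m·s); ω = 2πf = 2.928×10^4 rad/s.
I_d,max = ε₀ A (dE/dt)_max = (8.85×10^-12)(2.92×10^-3)(4.204×10^9) = 1.09×10^-4 A.

1.09×10^-4 A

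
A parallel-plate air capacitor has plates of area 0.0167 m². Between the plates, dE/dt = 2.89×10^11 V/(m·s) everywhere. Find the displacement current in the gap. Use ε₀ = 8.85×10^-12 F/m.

With a uniform field, Φ_E = EA, so I_d = ε₀ A dE/dt = 0.0427 A.

0.0427 A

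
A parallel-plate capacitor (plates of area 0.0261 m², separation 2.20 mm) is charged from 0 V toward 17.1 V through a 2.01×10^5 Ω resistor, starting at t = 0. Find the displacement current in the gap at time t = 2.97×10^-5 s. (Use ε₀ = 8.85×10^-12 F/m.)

2.08×10^-5 A

C = ε₀A/d = (8.85×10^-12)(0.0261)/(2.20×10^-3) = 1.050×10^-10 F, so τ = RC = 2.110×10^-5 s.
The conduction current is I(t) = (V₀/R) e^(−t/τ), and the displacement current between the plates equals it.
t/τ = 1.408; I_d = (17.1/2.01×10^5) · e^(−1.408) = (8.507×10^-5)(0.2446) = 2.08×10^-5 A.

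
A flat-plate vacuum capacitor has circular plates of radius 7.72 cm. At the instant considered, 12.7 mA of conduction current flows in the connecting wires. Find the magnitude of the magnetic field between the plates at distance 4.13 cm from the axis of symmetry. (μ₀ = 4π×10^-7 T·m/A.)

Between the plates the displacement current equals the wire current: I_d = 12.7 mA = 0.0127 A.
For r < R the Ampère–Maxwell law gives B(2πr) = μ₀ I_d (r²/R²), so B = μ₀ I_d r/(2πR²) = (4π×10^-7)(0.0127)(0.0413)/(2π·0.0772²) = 1.76×10^-8 T.

1.76×10^-8 T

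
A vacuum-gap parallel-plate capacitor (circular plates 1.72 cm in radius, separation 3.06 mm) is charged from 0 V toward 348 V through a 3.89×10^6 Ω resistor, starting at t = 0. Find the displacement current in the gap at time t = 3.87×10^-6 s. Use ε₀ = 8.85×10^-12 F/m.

6.18×10^-5 A

With C = ε₀A/d = (8.85×10^-12)(9.294×10^-4)/(3.06×10^-3) = 2.688×10^-12 F, the time constant is τ = RC = 1.046×10^-5 s, so t/τ = 0.3700 and e^(−t/τ) = 0.6907.
I_d = I_cond = (V₀/R) e^(−t/τ) = (8.946×10^-5)(0.6907) = 6.18×10^-5 A.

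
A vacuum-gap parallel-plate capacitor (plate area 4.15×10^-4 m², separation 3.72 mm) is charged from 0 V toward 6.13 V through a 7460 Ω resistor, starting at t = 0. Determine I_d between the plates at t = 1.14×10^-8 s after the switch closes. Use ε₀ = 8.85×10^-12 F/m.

1.75×10^-4 A

With C = ε₀A/d = (8.85×10^-12)(4.15×10^-4)/(3.72×10^-3) = 9.873×10^-13 F, the time constant is τ = RC = 7.365×10^-9 s, so t/τ = 1.548 and e^(−t/τ) = 0.2127.
I_d = I_cond = (V₀/R) e^(−t/τ) = (8.217×10^-4)(0.2127) = 1.75×10^-4 A.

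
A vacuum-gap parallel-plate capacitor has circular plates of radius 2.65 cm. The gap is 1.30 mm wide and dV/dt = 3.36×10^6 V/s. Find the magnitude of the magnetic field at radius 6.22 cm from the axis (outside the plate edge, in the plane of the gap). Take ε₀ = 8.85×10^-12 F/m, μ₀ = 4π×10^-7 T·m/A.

With E = V/d, dE/dt = 2.585×10^9 V/(m·s) and πR² = 2.206×10^-3 m², giving I_d = ε₀ πR² dE/dt = 5.047×10^-5 A.
With r > R the enclosed displacement current is the full I_d; B = μ₀ I_d / (2πr) = 1.62×10^-10 T.

1.62×10^-10 T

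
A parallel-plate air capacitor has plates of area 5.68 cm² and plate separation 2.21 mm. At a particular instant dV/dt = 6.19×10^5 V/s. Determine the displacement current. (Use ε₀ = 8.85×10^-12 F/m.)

1.41×10^-6 A

The displacement current equals the charging current C dV/dt. With C = ε₀A/d = (8.85×10^-12)(5.68×10^-4)/(2.21×10^-3) = 2.275×10^-12 F, I_d = (2.275×10^-12)(6.19×10^5) = 1.41×10^-6 A.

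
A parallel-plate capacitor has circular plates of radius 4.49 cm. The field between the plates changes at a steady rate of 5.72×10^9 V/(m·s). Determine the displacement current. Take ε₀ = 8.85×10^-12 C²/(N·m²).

3.21×10^-4 A

With a uniform field, Φ_E = EA, so I_d = ε₀ A dE/dt = 3.21×10^-4 A.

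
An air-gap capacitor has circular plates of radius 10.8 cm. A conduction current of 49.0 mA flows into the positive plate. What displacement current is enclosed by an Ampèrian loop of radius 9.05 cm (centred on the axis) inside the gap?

By continuity the displacement current in the gap matches the conduction current: I_d = 0.0490 A.
Through an area πr² the displacement current is I_d·(πr²/πR²) = I_d (r/R)² = 0.0344 A.

0.0344 A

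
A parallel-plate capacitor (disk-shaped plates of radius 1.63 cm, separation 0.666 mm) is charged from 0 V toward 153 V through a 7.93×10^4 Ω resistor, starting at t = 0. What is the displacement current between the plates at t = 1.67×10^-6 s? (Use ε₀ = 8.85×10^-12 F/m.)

C = ε₀A/d = (8.85×10^-12)(8.347×10^-4)/(6.66×10^-4) = 1.109×10^-11 F and τ = RC = 8.794×10^-7 s. I_d in the gap equals the RC charging current.
I_d(t) = (V₀/R) e^(−t/τ) = 1.929×10^-3 · e^(−1.899) = 2.89×10^-4 A.

2.89×10^-4 A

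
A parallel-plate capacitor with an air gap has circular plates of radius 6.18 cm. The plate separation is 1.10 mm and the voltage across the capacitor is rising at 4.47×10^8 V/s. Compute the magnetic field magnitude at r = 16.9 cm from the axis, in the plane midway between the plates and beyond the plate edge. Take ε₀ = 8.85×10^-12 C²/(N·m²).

5.11×10^-8 T

dE/dt = (dV/dt)/d = 4.064×10^11 V/(m·s); I_d = ε₀(πR²)(dE/dt) = (8.85×10^-12)(0.01200)(4.064×10^11) = 0.04316 A.
For r ≥ R the full I_d is enclosed: B = μ₀ I_d/(2πr) = (4π×10^-7)(0.04316)/(2π·0.169) = 5.11×10^-8 T.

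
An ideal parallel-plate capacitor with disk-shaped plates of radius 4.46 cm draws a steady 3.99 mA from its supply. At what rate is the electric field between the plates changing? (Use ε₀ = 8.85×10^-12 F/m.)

The displacement current between the plates equals the conduction current, I_d = 3.99 mA.
Inverting I_d = ε₀ A dE/dt gives dE/dt = 3.99×10^-3 / (8.85×10^-12 · 6.249×10^-3) = 7.21×10^10 V/(m·s).

7.21×10^10 V/(m·s)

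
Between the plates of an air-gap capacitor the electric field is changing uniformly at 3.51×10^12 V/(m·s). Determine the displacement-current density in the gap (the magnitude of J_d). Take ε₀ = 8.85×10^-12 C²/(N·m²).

31.1 A/m²

J_d = ε₀ ∂E/∂t, so J_d = 31.1 A/m².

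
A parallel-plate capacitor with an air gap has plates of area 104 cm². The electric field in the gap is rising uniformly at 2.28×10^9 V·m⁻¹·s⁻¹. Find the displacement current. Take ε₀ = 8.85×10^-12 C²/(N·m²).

2.10×10^-4 A

I_d = ε₀ A (dE/dt) = (8.85×10^-12)(0.0104 m²)(2.28×10^9) = 2.10×10^-4 A.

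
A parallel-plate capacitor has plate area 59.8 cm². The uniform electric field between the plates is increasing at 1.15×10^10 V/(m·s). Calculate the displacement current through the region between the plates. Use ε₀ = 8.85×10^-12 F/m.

6.09×10^-4 A

I_d = ε₀ A (dE/dt) = (8.85×10^-12)(5.98×10^-3 m²)(1.15×10^10) = 6.09×10^-4 A.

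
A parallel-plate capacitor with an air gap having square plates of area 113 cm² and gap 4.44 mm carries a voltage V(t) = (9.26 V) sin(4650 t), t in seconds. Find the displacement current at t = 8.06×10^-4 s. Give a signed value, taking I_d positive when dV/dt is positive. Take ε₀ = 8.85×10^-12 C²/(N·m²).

-7.97×10^-7 A

dV/dt = (9.26)(4650)·cos(3.7479) = -3.538×10^4 V/s.
I_d = C dV/dt with C = ε₀A/d = (8.85×10^-12)(0.0113)/(4.44×10^-3) = 2.252×10^-11 F, so I_d = (2.252×10^-11)(-3.538×10^4) = -7.97×10^-7 A.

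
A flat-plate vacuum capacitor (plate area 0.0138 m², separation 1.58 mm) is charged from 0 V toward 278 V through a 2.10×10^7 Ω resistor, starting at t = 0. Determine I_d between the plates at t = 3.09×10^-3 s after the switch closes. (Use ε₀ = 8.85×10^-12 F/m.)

With C = ε₀A/d = (8.85×10^-12)(0.0138)/(1.58×10^-3) = 7.730×10^-11 F, the time constant is τ = RC = 1.623×10^-3 s, so t/τ = 1.904 and e^(−t/τ) = 0.1490.
I_d = I_cond = (V₀/R) e^(−t/τ) = (1.324×10^-5)(0.1490) = 1.97×10^-6 A.

1.97×10^-6 A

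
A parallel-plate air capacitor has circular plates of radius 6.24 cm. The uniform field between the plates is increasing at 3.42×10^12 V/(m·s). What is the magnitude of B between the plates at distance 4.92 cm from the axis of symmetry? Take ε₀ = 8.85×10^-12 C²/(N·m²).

Total displacement current: I_d = ε₀(πR²)(dE/dt) = (8.85×10^-12)(0.01223)(3.42×10^12) = 0.3702 A.
For r < R the Ampère–Maxwell law gives B(2πr) = μ₀ I_d (r²/R²), so B = μ₀ I_d r/(2πR²) = (4π×10^-7)(0.3702)(0.0492)/(2π·0.0624²) = 9.36×10^-7 T.

9.36×10^-7 T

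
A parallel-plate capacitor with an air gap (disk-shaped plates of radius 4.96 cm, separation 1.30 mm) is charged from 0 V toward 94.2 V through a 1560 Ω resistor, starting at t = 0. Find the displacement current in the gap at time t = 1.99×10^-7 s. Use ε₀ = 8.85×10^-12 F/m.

With C = ε₀A/d = (8.85×10^-12)(7.729×10^-3)/(1.30×10^-3) = 5.262×10^-11 F, the time constant is τ = RC = 8.209×10^-8 s, so t/τ = 2.424 and e^(−t/τ) = 0.08857.
I_d = I_cond = (V₀/R) e^(−t/τ) = (0.06038)(0.08857) = 5.35×10^-3 A.

5.35×10^-3 A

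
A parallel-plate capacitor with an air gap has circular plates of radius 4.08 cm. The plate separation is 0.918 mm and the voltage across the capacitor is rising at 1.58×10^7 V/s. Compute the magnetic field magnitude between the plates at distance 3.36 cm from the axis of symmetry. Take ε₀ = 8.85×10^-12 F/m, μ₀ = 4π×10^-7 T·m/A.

I_d = C dV/dt with C = ε₀πR²/d = 5.042×10^-11 F, so I_d = (5.042×10^-11)(1.58×10^7) = 7.966×10^-4 A.
An Ampèrian loop of radius r encloses a fraction (r/R)² of I_d. Then B·2πr = μ₀ I_d (r/R)², giving B = μ₀ I_d r/(2πR²) = 3.22×10^-9 T.

3.22×10^-9 T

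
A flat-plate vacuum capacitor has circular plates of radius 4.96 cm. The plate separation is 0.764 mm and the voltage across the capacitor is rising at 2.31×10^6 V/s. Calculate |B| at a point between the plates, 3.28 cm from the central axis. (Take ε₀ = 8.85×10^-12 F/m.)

5.51×10^-10 T

dE/dt = (dV/dt)/d = 3.024×10^9 V/(m·s); I_d = ε₀(πR²)(dE/dt) = (8.85×10^-12)(7.729×10^-3)(3.024×10^9) = 2.068×10^-4 A.
∮B·dl = μ₀ I_d,enc with I_d,enc = I_d r²/R² = 9.043×10^-5 A; so B = μ₀ I_d,enc/(2πr) = 5.51×10^-10 T.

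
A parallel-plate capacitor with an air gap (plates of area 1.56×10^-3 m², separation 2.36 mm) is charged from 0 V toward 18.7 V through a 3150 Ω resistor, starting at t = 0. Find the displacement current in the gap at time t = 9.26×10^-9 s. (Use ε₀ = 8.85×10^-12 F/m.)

With C = ε₀A/d = (8.85×10^-12)(1.56×10^-3)/(2.36×10^-3) = 5.850×10^-12 F, the time constant is τ = RC = 1.843×10^-8 s, so t/τ = 0.5024 and e^(−t/τ) = 0.6051.
I_d = I_cond = (V₀/R) e^(−t/τ) = (5.937×10^-3)(0.6051) = 3.59×10^-3 A.

3.59×10^-3 A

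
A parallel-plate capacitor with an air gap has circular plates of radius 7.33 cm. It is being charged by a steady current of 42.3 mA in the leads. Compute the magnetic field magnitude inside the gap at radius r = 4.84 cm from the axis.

7.62×10^-8 T

By continuity the displacement current in the gap matches the conduction current: I_d = 0.0423 A.
∮B·dl = μ₀ I_d,enc with I_d,enc = I_d r²/R² = 0.01844 A; so B = μ₀ I_d,enc/(2πr) = 7.62×10^-8 T.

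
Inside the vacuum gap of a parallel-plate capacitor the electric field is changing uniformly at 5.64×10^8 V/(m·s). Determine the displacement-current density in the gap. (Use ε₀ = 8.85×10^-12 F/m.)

The displacement-current density is ε₀ ∂E/∂t = (8.85×10^-12)(5.64×10^8) = 4.99×10^-3 A/m².

4.99×10^-3 A/m²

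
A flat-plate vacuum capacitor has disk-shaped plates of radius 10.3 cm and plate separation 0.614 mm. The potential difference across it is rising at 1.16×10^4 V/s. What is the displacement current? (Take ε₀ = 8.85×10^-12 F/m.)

5.57×10^-6 A

The field between the plates is E = V/d, so dE/dt = (1.16×10^4)/(6.14×10^-4 m) = 1.889×10^7 V/(m·s).
I_d = ε₀ A (dE/dt) = (8.85×10^-12)(0.03333)(1.889×10^7) = 5.57×10^-6 A.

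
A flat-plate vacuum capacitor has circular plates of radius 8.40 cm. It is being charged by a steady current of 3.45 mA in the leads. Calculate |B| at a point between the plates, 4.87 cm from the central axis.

4.76×10^-9 T

Between the plates the displacement current equals the wire current: I_d = 3.45 mA = 3.45×10^-3 A.
∮B·dl = μ₀ I_d,enc with I_d,enc = I_d r²/R² = 1.160×10^-3 A; so B = μ₀ I_d,enc/(2πr) = 4.76×10^-9 T.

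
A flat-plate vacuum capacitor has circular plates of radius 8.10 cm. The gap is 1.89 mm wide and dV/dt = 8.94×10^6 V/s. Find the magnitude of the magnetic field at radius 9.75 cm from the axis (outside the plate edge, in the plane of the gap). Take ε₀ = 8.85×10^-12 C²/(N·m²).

dE/dt = (dV/dt)/d = 4.730×10^9 V/(m·s); I_d = ε₀(πR²)(dE/dt) = (8.85×10^-12)(0.02061)(4.730×10^9) = 8.627×10^-4 A.
Outside the plates the loop encloses all of I_d, so B·2πr = μ₀ I_d and B = 1.77×10^-9 T.

1.77×10^-9 T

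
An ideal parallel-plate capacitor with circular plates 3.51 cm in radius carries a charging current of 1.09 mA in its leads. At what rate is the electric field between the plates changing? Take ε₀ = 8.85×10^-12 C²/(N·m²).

3.18×10^10 V/(m·s)

By continuity, I_d in the gap equals the 1.09 mA flowing in the wire.
Inverting I_d = ε₀ A dE/dt gives dE/dt = 1.09×10^-3 / (8.85×10^-12 · 3.870×10^-3) = 3.18×10^10 V/(m·s).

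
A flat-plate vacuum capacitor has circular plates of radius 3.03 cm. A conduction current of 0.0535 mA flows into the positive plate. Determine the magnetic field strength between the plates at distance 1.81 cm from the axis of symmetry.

Between the plates the displacement current equals the wire current: I_d = 0.0535 mA = 5.35×10^-5 A.
For r < R the Ampère–Maxwell law gives B(2πr) = μ₀ I_d (r²/R²), so B = μ₀ I_d r/(2πR²) = (4π×10^-7)(5.35×10^-5)(0.0181)/(2π·0.0303²) = 2.11×10^-10 T.

2.11×10^-10 T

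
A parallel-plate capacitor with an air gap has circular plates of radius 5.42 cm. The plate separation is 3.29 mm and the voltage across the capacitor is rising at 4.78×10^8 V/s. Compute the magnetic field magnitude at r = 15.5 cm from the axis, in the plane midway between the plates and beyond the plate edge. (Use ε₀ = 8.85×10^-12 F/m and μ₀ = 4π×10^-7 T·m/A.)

1.53×10^-8 T

With E = V/d, dE/dt = 1.453×10^11 V/(m·s) and πR² = 9.229×10^-3 m², giving I_d = ε₀ πR² dE/dt = 0.01187 A.
Outside the plates the loop encloses all of I_d, so B·2πr = μ₀ I_d and B = 1.53×10^-8 T.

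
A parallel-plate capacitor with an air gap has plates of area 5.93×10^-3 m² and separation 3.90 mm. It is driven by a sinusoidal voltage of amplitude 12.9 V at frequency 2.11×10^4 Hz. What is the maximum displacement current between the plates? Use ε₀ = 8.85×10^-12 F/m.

The displacement current equals the conduction current C dV/dt, which peaks at C V₀ ω.
With C = ε₀A/d = (8.85×10^-12)(5.93×10^-3)/(3.90×10^-3) = 1.346×10^-11 F and ω = 2πf = 1.326×10^5 rad/s, I_d,max = (1.346×10^-11)(12.9)(1.326×10^5) = 2.30×10^-5 A.

2.30×10^-5 A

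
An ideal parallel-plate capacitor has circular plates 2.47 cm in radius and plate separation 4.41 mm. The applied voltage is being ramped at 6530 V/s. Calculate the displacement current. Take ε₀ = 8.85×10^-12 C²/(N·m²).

E = V/d so dE/dt = (dV/dt)/d = 1.481×10^6 V/(m·s), and I_d = ε₀ A dE/dt = (8.85×10^-12)(1.917×10^-3)(1.481×10^6) = 2.51×10^-8 A.

2.51×10^-8 A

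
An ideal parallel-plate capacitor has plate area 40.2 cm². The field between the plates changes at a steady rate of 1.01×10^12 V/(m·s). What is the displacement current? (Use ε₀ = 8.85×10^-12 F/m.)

The displacement current is ε₀ times dΦ_E/dt = ε₀ A dE/dt = (8.85×10^-12)(4.02×10^-3)(1.01×10^12) = 0.0359 A.

0.0359 A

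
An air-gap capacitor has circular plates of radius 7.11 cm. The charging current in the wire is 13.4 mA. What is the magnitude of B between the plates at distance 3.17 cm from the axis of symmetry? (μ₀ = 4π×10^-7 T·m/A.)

1.68×10^-8 T

By continuity the displacement current in the gap matches the conduction current: I_d = 0.0134 A.
∮B·dl = μ₀ I_d,enc with I_d,enc = I_d r²/R² = 2.664×10^-3 A; so B = μ₀ I_d,enc/(2πr) = 1.68×10^-8 T.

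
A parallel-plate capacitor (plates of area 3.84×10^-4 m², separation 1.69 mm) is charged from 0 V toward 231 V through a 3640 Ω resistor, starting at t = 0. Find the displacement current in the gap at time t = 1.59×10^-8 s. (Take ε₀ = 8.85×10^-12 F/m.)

7.23×10^-3 A

C = ε₀A/d = (8.85×10^-12)(3.84×10^-4)/(1.69×10^-3) = 2.011×10^-12 F and τ = RC = 7.320×10^-9 s. I_d in the gap equals the RC charging current.
I_d(t) = (V₀/R) e^(−t/τ) = 0.06346 · e^(−2.172) = 7.23×10^-3 A.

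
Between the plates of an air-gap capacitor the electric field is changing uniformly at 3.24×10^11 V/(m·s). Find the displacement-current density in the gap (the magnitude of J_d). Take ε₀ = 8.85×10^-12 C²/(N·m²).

J_d = ε₀ ∂E/∂t, so J_d = 2.87 A/m².

2.87 A/m²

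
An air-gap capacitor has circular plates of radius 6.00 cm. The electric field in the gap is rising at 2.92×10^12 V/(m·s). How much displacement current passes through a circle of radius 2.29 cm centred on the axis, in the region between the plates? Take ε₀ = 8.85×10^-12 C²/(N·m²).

Through the whole plate area (πR² = 0.01131 m²), I_d = ε₀ πR² dE/dt = 0.2923 A.
The field is uniform, so I_d,enc = I_d (r/R)² = (0.2923)(2.29/6.00)² = 0.0426 A.

0.0426 A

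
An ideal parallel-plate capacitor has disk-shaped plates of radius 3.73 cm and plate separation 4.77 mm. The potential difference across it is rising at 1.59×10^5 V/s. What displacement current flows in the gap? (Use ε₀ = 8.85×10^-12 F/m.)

The field between the plates is E = V/d, so dE/dt = (1.59×10^5)/(4.77×10^-3 m) = 3.333×10^7 V/(m·s).
I_d = ε₀ A (dE/dt) = (8.85×10^-12)(4.371×10^-3)(3.333×10^7) = 1.29×10^-6 A.

1.29×10^-6 A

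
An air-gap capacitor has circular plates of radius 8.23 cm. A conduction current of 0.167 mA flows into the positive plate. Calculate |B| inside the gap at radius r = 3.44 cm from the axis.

No conduction current crosses the gap, so I_d there equals the 1.67×10^-4 A in the leads.
For r < R the Ampère–Maxwell law gives B(2πr) = μ₀ I_d (r²/R²), so B = μ₀ I_d r/(2πR²) = (4π×10^-7)(1.67×10^-4)(0.0344)/(2π·0.0823²) = 1.70×10^-10 T.

1.70×10^-10 T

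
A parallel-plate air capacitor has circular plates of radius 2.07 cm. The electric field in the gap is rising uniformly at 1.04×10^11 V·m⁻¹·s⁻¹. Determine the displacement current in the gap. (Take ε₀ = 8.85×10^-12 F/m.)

1.24×10^-3 A

I_d = ε₀ A (dE/dt) = (8.85×10^-12)(1.346×10^-3 m²)(1.04×10^11) = 1.24×10^-3 A.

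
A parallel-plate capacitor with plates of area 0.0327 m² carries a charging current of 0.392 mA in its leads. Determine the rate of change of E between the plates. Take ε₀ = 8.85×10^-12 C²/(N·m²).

The displacement current between the plates equals the conduction current, I_d = 0.392 mA.
Inverting I_d = ε₀ A dE/dt gives dE/dt = 3.92×10^-4 / (8.85×10^-12 · 0.0327) = 1.35×10^9 V/(m·s).

1.35×10^9 V/(m·s)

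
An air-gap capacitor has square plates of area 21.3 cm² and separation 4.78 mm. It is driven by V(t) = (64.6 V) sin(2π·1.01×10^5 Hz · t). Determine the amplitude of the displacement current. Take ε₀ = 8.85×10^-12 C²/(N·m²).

(dE/dt)_max = V₀ω/d = 8.576×10^9 V/(m·s); ω = 2πf = 6.346×10^5 rad/s.
I_d,max = ε₀ A (dE/dt)_max = (8.85×10^-12)(2.13×10^-3)(8.576×10^9) = 1.62×10^-4 A.

1.62×10^-4 A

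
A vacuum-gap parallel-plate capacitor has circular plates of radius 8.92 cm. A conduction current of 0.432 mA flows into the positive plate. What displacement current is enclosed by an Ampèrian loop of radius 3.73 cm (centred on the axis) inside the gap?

By continuity the displacement current in the gap matches the conduction current: I_d = 4.32×10^-4 A.
The field is uniform, so I_d,enc = I_d (r/R)² = (4.32×10^-4)(3.73/8.92)² = 7.55×10^-5 A.

7.55×10^-5 A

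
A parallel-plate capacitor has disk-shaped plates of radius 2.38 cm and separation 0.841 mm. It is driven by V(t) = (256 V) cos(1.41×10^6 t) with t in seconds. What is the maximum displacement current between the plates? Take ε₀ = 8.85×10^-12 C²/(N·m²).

The displacement current equals the conduction current C dV/dt, which peaks at C V₀ ω.
With C = ε₀A/d = (8.85×10^-12)(1.780×10^-3)/(8.41×10^-4) = 1.873×10^-11 F and ω = 1.41×10^6 rad/s, I_d,max = (1.873×10^-11)(256)(1.41×10^6) = 6.76×10^-3 A.

6.76×10^-3 A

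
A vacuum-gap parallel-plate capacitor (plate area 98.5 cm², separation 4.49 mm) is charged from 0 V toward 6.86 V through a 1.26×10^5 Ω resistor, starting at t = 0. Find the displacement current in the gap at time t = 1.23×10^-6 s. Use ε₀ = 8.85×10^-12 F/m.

With C = ε₀A/d = (8.85×10^-12)(9.85×10^-3)/(4.49×10^-3) = 1.941×10^-11 F, the time constant is τ = RC = 2.446×10^-6 s, so t/τ = 0.5029 and e^(−t/τ) = 0.6048.
I_d = I_cond = (V₀/R) e^(−t/τ) = (5.444×10^-5)(0.6048) = 3.29×10^-5 A.

3.29×10^-5 A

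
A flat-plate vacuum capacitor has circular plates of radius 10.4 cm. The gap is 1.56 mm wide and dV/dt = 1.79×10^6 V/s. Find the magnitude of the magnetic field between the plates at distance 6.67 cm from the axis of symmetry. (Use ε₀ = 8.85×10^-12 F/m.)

4.26×10^-10 T

I_d = C dV/dt with C = ε₀πR²/d = 1.928×10^-10 F, so I_d = (1.928×10^-10)(1.79×10^6) = 3.451×10^-4 A.
For r < R the Ampère–Maxwell law gives B(2πr) = μ₀ I_d (r²/R²), so B = μ₀ I_d r/(2πR²) = (4π×10^-7)(3.451×10^-4)(0.0667)/(2π·0.104²) = 4.26×10^-10 T.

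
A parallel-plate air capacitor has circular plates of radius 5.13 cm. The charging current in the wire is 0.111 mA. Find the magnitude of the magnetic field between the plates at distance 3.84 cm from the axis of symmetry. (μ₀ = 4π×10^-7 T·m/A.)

No conduction current crosses the gap, so I_d there equals the 1.11×10^-4 A in the leads.
For r < R the Ampère–Maxwell law gives B(2πr) = μ₀ I_d (r²/R²), so B = μ₀ I_d r/(2πR²) = (4π×10^-7)(1.11×10^-4)(0.0384)/(2π·0.0513²) = 3.24×10^-10 T.

3.24×10^-10 T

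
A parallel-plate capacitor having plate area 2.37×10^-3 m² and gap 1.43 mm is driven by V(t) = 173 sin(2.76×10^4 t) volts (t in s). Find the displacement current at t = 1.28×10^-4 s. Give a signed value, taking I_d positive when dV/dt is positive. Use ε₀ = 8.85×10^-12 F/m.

-6.47×10^-5 A

dE/dt = (V₀ω/d)·cos(ωt) with ωt = 3.5328 rad: (173)(2.76×10^4)(-0.9244)/(1.43×10^-3) = -3.087×10^9 V/(m·s).
I_d = ε₀ A dE/dt = (8.85×10^-12)(2.37×10^-3)(-3.087×10^9) = -6.47×10^-5 A.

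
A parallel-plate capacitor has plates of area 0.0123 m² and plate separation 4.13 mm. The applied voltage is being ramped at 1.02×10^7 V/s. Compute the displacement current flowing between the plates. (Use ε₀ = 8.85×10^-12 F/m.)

The field between the plates is E = V/d, so dE/dt = (1.02×10^7)/(4.13×10^-3 m) = 2.470×10^9 V/(m·s).
I_d = ε₀ A (dE/dt) = (8.85×10^-12)(0.0123)(2.470×10^9) = 2.69×10^-4 A.

2.69×10^-4 A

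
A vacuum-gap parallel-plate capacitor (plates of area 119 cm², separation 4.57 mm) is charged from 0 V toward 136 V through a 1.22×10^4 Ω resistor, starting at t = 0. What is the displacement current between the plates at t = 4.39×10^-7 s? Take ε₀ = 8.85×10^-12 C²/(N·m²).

C = ε₀A/d = (8.85×10^-12)(0.0119)/(4.57×10^-3) = 2.304×10^-11 F, so τ = RC = 2.811×10^-7 s.
The conduction current is I(t) = (V₀/R) e^(−t/τ), and the displacement current between the plates equals it.
t/τ = 1.562; I_d = (136/1.22×10^4) · e^(−1.562) = (0.01115)(0.2097) = 2.34×10^-3 A.

2.34×10^-3 A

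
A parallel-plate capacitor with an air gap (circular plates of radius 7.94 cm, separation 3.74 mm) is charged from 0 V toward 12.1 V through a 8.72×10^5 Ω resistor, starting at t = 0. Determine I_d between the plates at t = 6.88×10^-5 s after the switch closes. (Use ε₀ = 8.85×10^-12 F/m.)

C = ε₀A/d = (8.85×10^-12)(0.01981)/(3.74×10^-3) = 4.688×10^-11 F, so τ = RC = 4.088×10^-5 s.
The conduction current is I(t) = (V₀/R) e^(−t/τ), and the displacement current between the plates equals it.
t/τ = 1.683; I_d = (12.1/8.72×10^5) · e^(−1.683) = (1.388×10^-5)(0.1858) = 2.58×10^-6 A.

2.58×10^-6 A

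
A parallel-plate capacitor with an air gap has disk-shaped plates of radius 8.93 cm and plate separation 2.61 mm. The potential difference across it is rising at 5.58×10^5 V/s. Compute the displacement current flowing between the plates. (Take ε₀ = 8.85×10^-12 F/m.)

The field between the plates is E = V/d, so dE/dt = (5.58×10^5)/(2.61×10^-3 m) = 2.138×10^8 V/(m·s).
I_d = ε₀ A (dE/dt) = (8.85×10^-12)(0.02505)(2.138×10^8) = 4.74×10^-5 A.

4.74×10^-5 A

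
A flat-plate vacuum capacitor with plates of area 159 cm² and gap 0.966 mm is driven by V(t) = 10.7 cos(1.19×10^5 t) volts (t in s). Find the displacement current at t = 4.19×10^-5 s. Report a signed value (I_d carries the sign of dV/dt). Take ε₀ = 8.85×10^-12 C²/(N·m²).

dV/dt = (10.7)(1.19×10^5)·−sin(4.9861) = 1.226×10^6 V/s.
I_d = C dV/dt with C = ε₀A/d = (8.85×10^-12)(0.0159)/(9.66×10^-4) = 1.457×10^-10 F, so I_d = (1.457×10^-10)(1.226×10^6) = 1.79×10^-4 A.

1.79×10^-4 A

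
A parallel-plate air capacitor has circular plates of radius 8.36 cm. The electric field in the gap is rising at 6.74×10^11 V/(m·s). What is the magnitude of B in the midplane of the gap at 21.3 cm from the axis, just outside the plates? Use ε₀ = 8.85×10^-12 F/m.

Total displacement current: I_d = ε₀(πR²)(dE/dt) = (8.85×10^-12)(0.02196)(6.74×10^11) = 0.1310 A.
Outside the plates the loop encloses all of I_d, so B·2πr = μ₀ I_d and B = 1.23×10^-7 T.

1.23×10^-7 T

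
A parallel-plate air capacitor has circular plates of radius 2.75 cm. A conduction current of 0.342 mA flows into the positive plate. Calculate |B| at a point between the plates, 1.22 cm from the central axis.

By continuity the displacement current in the gap matches the conduction current: I_d = 3.42×10^-4 A.
∮B·dl = μ₀ I_d,enc with I_d,enc = I_d r²/R² = 6.731×10^-5 A; so B = μ₀ I_d,enc/(2πr) = 1.10×10^-9 T.

1.10×10^-9 T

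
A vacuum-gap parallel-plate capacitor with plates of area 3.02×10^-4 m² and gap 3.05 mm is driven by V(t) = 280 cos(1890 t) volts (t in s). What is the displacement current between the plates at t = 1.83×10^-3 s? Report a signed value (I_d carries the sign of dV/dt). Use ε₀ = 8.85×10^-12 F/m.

dE/dt = (V₀ω/d)·−sin(ωt) with ωt = 3.4587 rad: (280)(1890)(0.3118)/(3.05×10^-3) = 5.410×10^7 V/(m·s).
I_d = ε₀ A dE/dt = (8.85×10^-12)(3.02×10^-4)(5.410×10^7) = 1.45×10^-7 A.

1.45×10^-7 A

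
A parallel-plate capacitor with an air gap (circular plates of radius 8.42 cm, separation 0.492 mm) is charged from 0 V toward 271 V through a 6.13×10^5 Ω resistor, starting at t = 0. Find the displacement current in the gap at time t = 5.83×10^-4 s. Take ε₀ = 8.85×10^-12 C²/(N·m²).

4.12×10^-5 A

With C = ε₀A/d = (8.85×10^-12)(0.02227)/(4.92×10^-4) = 4.006×10^-10 F, the time constant is τ = RC = 2.456×10^-4 s, so t/τ = 2.374 and e^(−t/τ) = 0.09311.
I_d = I_cond = (V₀/R) e^(−t/τ) = (4.421×10^-4)(0.09311) = 4.12×10^-5 A.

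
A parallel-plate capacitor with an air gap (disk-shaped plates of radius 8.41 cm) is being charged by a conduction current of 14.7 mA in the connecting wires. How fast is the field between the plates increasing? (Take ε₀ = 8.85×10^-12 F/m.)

Charge continuity gives I_d = I = 0.0147 A between the plates.
Since I_d = ε₀ A dE/dt, dE/dt = I_d/(ε₀A) = (0.0147)/((8.85×10^-12)(0.02222)) = 7.48×10^10 V/(m·s).

7.48×10^10 V/(m·s)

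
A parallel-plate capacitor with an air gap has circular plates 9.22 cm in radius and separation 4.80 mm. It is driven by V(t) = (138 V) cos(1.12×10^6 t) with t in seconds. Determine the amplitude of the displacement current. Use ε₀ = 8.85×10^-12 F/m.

C = ε₀A/d = (8.85×10^-12)(0.02671)/(4.80×10^-3) = 4.925×10^-11 F; ω = 1.12×10^6 rad/s.
I_d = C dV/dt, so |I_d|_max = C V₀ ω = (4.925×10^-11)(138)(1.12×10^6) = 7.61×10^-3 A.

7.61×10^-3 A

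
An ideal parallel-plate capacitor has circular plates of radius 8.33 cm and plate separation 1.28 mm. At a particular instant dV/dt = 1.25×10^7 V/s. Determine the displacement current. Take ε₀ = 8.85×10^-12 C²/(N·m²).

1.88×10^-3 A

E = V/d so dE/dt = (dV/dt)/d = 9.766×10^9 V/(m·s), and I_d = ε₀ A dE/dt = (8.85×10^-12)(0.02180)(9.766×10^9) = 1.88×10^-3 A.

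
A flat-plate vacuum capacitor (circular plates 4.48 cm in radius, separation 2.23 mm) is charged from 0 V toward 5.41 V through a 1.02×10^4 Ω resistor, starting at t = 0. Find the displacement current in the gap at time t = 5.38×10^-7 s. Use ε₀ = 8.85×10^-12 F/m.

With C = ε₀A/d = (8.85×10^-12)(6.305×10^-3)/(2.23×10^-3) = 2.502×10^-11 F, the time constant is τ = RC = 2.552×10^-7 s, so t/τ = 2.108 and e^(−t/τ) = 0.1215.
I_d = I_cond = (V₀/R) e^(−t/τ) = (5.304×10^-4)(0.1215) = 6.44×10^-5 A.

6.44×10^-5 A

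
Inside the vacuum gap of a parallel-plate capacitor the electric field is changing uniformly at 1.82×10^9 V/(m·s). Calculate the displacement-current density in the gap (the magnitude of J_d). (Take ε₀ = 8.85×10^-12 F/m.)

J_d = ε₀ ∂E/∂t, so J_d = 0.0161 A/m².

0.0161 A/m²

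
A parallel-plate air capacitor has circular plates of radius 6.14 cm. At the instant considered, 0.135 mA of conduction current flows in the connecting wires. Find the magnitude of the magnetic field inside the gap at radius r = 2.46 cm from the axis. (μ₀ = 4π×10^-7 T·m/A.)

By continuity the displacement current in the gap matches the conduction current: I_d = 1.35×10^-4 A.
An Ampèrian loop of radius r encloses a fraction (r/R)² of I_d. Then B·2πr = μ₀ I_d (r/R)², giving B = μ₀ I_d r/(2πR²) = 1.76×10^-10 T.

1.76×10^-10 T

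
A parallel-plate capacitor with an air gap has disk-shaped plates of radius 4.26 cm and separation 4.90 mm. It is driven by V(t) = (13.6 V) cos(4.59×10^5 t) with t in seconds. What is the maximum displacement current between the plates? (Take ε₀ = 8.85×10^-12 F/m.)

6.43×10^-5 A

The displacement current equals the conduction current C dV/dt, which peaks at C V₀ ω.
With C = ε₀A/d = (8.85×10^-12)(5.701×10^-3)/(4.90×10^-3) = 1.030×10^-11 F and ω = 4.59×10^5 rad/s, I_d,max = (1.030×10^-11)(13.6)(4.59×10^5) = 6.43×10^-5 A.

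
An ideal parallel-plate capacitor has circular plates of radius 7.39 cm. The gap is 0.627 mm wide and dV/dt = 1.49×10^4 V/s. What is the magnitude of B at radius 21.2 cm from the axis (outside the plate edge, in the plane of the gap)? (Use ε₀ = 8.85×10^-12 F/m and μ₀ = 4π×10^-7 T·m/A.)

3.40×10^-12 T

I_d = C dV/dt with C = ε₀πR²/d = 2.422×10^-10 F, so I_d = (2.422×10^-10)(1.49×10^4) = 3.609×10^-6 A.
With r > R the enclosed displacement current is the full I_d; B = μ₀ I_d / (2πr) = 3.40×10^-12 T.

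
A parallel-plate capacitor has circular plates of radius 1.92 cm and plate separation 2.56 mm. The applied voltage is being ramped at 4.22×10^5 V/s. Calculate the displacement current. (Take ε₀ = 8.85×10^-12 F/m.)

1.69×10^-6 A

The field between the plates is E = V/d, so dE/dt = (4.22×10^5)/(2.56×10^-3 m) = 1.648×10^8 V/(m·s).
I_d = ε₀ A (dE/dt) = (8.85×10^-12)(1.158×10^-3)(1.648×10^8) = 1.69×10^-6 A.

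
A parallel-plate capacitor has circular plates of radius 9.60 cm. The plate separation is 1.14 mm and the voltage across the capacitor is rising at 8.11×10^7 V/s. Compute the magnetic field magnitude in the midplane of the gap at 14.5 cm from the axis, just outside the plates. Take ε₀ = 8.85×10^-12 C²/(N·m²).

2.51×10^-8 T

dE/dt = (dV/dt)/d = 7.114×10^10 V/(m·s); I_d = ε₀(πR²)(dE/dt) = (8.85×10^-12)(0.02895)(7.114×10^10) = 0.01823 A.
With r > R the enclosed displacement current is the full I_d; B = μ₀ I_d / (2πr) = 2.51×10^-8 T.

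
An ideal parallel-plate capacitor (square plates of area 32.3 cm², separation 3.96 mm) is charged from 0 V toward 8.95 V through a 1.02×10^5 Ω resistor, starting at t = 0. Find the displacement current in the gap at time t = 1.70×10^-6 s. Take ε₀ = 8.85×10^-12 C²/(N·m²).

8.72×10^-6 A

With C = ε₀A/d = (8.85×10^-12)(3.23×10^-3)/(3.96×10^-3) = 7.219×10^-12 F, the time constant is τ = RC = 7.363×10^-7 s, so t/τ = 2.309 and e^(−t/τ) = 0.09936.
I_d = I_cond = (V₀/R) e^(−t/τ) = (8.775×10^-5)(0.09936) = 8.72×10^-6 A.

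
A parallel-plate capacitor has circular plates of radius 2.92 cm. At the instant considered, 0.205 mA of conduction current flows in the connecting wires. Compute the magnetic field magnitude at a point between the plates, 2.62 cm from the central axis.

1.26×10^-9 T

Between the plates the displacement current equals the wire current: I_d = 0.205 mA = 2.05×10^-4 A.
For r < R the Ampère–Maxwell law gives B(2πr) = μ₀ I_d (r²/R²), so B = μ₀ I_d r/(2πR²) = (4π×10^-7)(2.05×10^-4)(0.0262)/(2π·0.0292²) = 1.26×10^-9 T.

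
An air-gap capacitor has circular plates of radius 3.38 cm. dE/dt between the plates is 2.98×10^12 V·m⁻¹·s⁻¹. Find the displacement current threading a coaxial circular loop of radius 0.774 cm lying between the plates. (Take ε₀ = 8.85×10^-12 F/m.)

4.96×10^-3 A

Total displacement current: I_d = ε₀(πR²)(dE/dt) = (8.85×10^-12)(3.589×10^-3)(2.98×10^12) = 0.09465 A.
Since J_d is uniform, the enclosed fraction is (r/R)² = 0.05244, giving I_d,enc = 4.96×10^-3 A.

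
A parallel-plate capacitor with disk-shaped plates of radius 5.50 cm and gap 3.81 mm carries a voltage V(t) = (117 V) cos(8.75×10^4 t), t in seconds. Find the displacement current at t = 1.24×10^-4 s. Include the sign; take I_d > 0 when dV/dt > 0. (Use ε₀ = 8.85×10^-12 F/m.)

2.24×10^-4 A

dE/dt = (V₀ω/d)·−sin(ωt) with ωt = 10.85 rad: (117)(8.75×10^4)(0.9894)/(3.81×10^-3) = 2.659×10^9 V/(m·s).
I_d = ε₀ A dE/dt = (8.85×10^-12)(9.503×10^-3)(2.659×10^9) = 2.24×10^-4 A.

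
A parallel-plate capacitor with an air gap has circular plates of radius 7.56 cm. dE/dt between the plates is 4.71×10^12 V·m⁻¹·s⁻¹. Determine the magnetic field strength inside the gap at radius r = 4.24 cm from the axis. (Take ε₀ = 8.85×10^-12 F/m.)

1.11×10^-6 T

Through the whole plate area (πR² = 0.01796 m²), I_d = ε₀ πR² dE/dt = 0.7486 A.
∮B·dl = μ₀ I_d,enc with I_d,enc = I_d r²/R² = 0.2355 A; so B = μ₀ I_d,enc/(2πr) = 1.11×10^-6 T.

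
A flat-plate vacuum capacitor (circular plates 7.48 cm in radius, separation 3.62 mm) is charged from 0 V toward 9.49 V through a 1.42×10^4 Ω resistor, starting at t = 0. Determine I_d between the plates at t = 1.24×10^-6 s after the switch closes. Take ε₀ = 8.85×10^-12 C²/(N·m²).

8.76×10^-5 A

With C = ε₀A/d = (8.85×10^-12)(0.01758)/(3.62×10^-3) = 4.298×10^-11 F, the time constant is τ = RC = 6.103×10^-7 s, so t/τ = 2.032 and e^(−t/τ) = 0.1311.
I_d = I_cond = (V₀/R) e^(−t/τ) = (6.683×10^-4)(0.1311) = 8.76×10^-5 A.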